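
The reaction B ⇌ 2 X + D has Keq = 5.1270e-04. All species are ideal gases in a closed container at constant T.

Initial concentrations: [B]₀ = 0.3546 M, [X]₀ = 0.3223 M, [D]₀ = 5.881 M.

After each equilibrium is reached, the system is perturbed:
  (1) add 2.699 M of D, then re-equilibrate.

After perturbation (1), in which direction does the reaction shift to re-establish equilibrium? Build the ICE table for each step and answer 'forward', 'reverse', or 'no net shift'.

Direction: reverse

Q₀ = 1.723 vs Keq = 5.1270e-04 ⇒ Q>K, reverse
Step 1:
                    B           X           D
  Initial      0.3546      0.3223       5.881
  Change       0.1578     -0.3155     -0.1578
  Equil        0.5124    0.006775       5.723
  solve Keq expr → x = -0.1578; check Q = 5.1270e-04
Then add 2.699 M of D.
Step 2:
                    B           X           D
  Initial      0.5124    0.006775       8.422
  Change   5.9332e-04   -0.001187 -5.9332e-04
  Equil         0.513    0.005588       8.422
  solve Keq expr → x = -5.9332e-04; check Q = 5.1270e-04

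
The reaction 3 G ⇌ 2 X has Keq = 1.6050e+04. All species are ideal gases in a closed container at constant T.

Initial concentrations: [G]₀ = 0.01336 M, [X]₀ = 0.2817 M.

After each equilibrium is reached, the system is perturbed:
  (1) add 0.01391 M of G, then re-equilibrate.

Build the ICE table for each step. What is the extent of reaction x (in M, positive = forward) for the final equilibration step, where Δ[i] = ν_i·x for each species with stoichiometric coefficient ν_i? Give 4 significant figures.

Q₀ = 3.3278e+04 vs Keq = 1.6050e+04 ⇒ Q>K, reverse
Step 1:
                  G         X
  I         0.01336    0.2817
  C         0.00358 -0.002386
  E         0.01694    0.2793
  solve Keq expr → x = -0.001193; check Q = 1.6050e+04
Then add 0.01391 M of G.
Step 2:
                  G         X
  I         0.03085    0.2793
  C        -0.01355  0.009031
  E          0.0173    0.2883
  solve Keq expr → x = 0.004516; check Q = 1.6050e+04

x = 0.004516 M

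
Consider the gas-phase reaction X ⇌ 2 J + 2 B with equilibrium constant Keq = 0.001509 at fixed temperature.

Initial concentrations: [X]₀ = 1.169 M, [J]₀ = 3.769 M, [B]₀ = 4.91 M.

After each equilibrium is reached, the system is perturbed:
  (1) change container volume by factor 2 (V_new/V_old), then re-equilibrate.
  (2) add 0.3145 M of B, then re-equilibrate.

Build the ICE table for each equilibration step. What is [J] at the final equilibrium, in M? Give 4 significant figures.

Q₀ = 293 vs Keq = 0.001509 ⇒ Q>K, reverse
Step 1:
                   X          J          B
  Initial      1.169      3.769       4.91
  Change       1.856     -3.713     -3.713
  Equil        3.025    0.05643      1.197
  solve Keq expr → x = -1.856; check Q = 0.001509
Then change container volume by factor 2 (V_new/V_old).
Step 2:
                   X          J          B
  Initial      1.513    0.02821     0.5987
  Change     -0.0227     0.0454     0.0454
  Equil         1.49    0.07361     0.6441
  solve Keq expr → x = 0.0227; check Q = 0.001509
Then add 0.3145 M of B.
Step 3:
                   X          J          B
  Initial       1.49    0.07361     0.9586
  Change     0.01138   -0.02276   -0.02276
  Equil        1.501    0.05086     0.9359
  solve Keq expr → x = -0.01138; check Q = 0.001509

[J]_eq = 0.05086 M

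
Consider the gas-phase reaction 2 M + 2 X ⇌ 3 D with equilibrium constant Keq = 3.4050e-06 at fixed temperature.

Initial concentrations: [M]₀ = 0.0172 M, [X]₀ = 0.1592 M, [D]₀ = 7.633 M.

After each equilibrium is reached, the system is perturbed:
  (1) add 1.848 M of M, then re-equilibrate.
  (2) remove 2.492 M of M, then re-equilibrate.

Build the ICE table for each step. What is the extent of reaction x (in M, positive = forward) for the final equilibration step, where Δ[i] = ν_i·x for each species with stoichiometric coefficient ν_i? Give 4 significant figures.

x = -0.01372 M

Q₀ = 5.9312e+07 vs Keq = 3.4050e-06 ⇒ Q>K, reverse
Step 1:
                  M         X         D
  I          0.0172    0.1592     7.633
  C           5.001     5.001    -7.501
  E           5.018      5.16    0.1317
  solve Keq expr → x = -2.5; check Q = 3.4050e-06
Then add 1.848 M of M.
Step 2:
                  M         X         D
  I           6.866      5.16    0.1317
  C        -0.01992  -0.01992   0.02988
  E           6.846      5.14    0.1616
  solve Keq expr → x = 0.00996; check Q = 3.4050e-06
Then remove 2.492 M of M.
Step 3:
                  M         X         D
  I           4.354      5.14    0.1616
  C         0.02743   0.02743  -0.04115
  E           4.382     5.168    0.1204
  solve Keq expr → x = -0.01372; check Q = 3.4050e-06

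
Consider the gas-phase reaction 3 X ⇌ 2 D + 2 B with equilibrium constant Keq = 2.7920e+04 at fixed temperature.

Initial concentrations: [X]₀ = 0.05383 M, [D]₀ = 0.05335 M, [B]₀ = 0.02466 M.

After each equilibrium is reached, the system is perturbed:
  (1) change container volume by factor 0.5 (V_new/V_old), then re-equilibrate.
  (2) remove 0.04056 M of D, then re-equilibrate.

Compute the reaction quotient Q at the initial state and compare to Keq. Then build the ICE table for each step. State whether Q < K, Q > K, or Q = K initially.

Q₀ = 0.0111; Q < K (proceeds forward)

Q₀ = 0.0111 vs Keq = 2.7920e+04 ⇒ Q<K, forward
Step 1:
                  X         D         B
  Initial   0.05383   0.05335   0.02466
  Change   -0.05283   0.03522   0.03522
  Equil    0.001002   0.08857   0.05988
  solve Keq expr → x = 0.01761; check Q = 2.7920e+04
Then change container volume by factor 0.5 (V_new/V_old).
Step 2:
                  X         D         B
  Initial  0.002005    0.1771    0.1198
  Change  5.1305e-04 -3.4204e-04 -3.4204e-04
  Equil    0.002518    0.1768    0.1194
  solve Keq expr → x = -1.7102e-04; check Q = 2.7920e+04
Then remove 0.04056 M of D.
Step 3:
                  X         D         B
  Initial  0.002518    0.1362    0.1194
  Change  -3.9572e-04 2.6381e-04 2.6381e-04
  Equil    0.002122    0.1365    0.1197
  solve Keq expr → x = 1.3191e-04; check Q = 2.7920e+04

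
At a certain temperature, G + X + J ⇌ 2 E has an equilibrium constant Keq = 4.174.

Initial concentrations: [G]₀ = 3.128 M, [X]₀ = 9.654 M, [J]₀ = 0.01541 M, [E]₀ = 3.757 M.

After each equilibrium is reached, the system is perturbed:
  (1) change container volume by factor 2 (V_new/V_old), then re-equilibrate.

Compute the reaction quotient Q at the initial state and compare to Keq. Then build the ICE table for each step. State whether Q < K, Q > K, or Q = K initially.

Q₀ = 30.33; Q > K (proceeds reverse)

Q₀ = 30.33 vs Keq = 4.174 ⇒ Q>K, reverse
Step 1:
                    G           X           J           E
  Initial       3.128       9.654     0.01541       3.757
  Change      0.08335     0.08335     0.08335     -0.1667
  Equil         3.211       9.737     0.09876        3.59
  solve Keq expr → x = -0.08335; check Q = 4.174
Then change container volume by factor 2 (V_new/V_old).
Step 2:
                    G           X           J           E
  Initial       1.606       4.869     0.04938       1.795
  Change      0.03833     0.03833     0.03833    -0.07665
  Equil         1.644       4.907     0.08771       1.718
  solve Keq expr → x = -0.03833; check Q = 4.174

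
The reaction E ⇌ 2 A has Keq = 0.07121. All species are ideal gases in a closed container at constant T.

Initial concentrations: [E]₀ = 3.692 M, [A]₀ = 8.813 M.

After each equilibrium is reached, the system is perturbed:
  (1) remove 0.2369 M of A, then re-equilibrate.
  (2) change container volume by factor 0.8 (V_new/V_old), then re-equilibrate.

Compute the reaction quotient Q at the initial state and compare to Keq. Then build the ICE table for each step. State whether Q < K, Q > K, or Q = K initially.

Q₀ = 21.04 vs Keq = 0.07121 ⇒ Q>K, reverse
Step 1:
                    E           A
  init          3.692       8.813
  Δ             4.036      -8.071
  eq            7.728      0.7418
  solve Keq expr → x = -4.036; check Q = 0.07121
Then remove 0.2369 M of A.
Step 2:
                    E           A
  init          7.728      0.5049
  Δ           -0.1157      0.2313
  eq            7.612      0.7362
  solve Keq expr → x = 0.1157; check Q = 0.07121
Then change container volume by factor 0.8 (V_new/V_old).
Step 3:
                    E           A
  init          9.515      0.9203
  Δ           0.04755     -0.0951
  eq            9.562      0.8252
  solve Keq expr → x = -0.04755; check Q = 0.07121

Q₀ = 21.04; Q > K (proceeds reverse)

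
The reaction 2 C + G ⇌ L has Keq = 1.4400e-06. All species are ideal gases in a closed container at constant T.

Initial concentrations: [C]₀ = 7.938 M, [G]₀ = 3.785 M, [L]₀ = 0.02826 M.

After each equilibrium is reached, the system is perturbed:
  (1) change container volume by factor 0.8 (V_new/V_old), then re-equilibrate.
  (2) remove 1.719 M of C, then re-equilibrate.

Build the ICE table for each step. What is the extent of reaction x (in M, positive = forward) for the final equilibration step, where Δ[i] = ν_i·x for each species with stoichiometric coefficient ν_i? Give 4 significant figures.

Q₀ = 1.1849e-04 vs Keq = 1.4400e-06 ⇒ Q>K, reverse
Step 1:
                  C         G         L
  Initial     7.938     3.785   0.02826
  Change    0.05582   0.02791  -0.02791
  Equil       7.994     3.813 3.5085e-04
  solve Keq expr → x = -0.02791; check Q = 1.4400e-06
Then change container volume by factor 0.8 (V_new/V_old).
Step 2:
                  C         G         L
  Initial     9.992     4.766 4.3857e-04
  Change  -4.9318e-04 -2.4659e-04 2.4659e-04
  Equil       9.992     4.766 6.8516e-04
  solve Keq expr → x = 2.4659e-04; check Q = 1.4400e-06
Then remove 1.719 M of C.
Step 3:
                  C         G         L
  Initial     8.273     4.766 6.8516e-04
  Change  4.3080e-04 2.1540e-04 -2.1540e-04
  Equil       8.273     4.766 4.6976e-04
  solve Keq expr → x = -2.1540e-04; check Q = 1.4400e-06

x = -2.1540e-04 M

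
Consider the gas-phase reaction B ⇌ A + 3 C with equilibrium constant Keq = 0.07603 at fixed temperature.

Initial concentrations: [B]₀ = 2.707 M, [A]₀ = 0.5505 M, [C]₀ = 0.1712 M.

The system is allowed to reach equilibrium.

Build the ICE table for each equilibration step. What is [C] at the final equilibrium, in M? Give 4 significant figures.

[C]_eq = 0.6487 M

Q₀ = 0.00102 vs Keq = 0.07603 ⇒ Q<K, forward
Step 1:
                  B         A         C
  I           2.707    0.5505    0.1712
  C         -0.1592    0.1592    0.4775
  E           2.548    0.7097    0.6487
  solve Keq expr → x = 0.1592; check Q = 0.07603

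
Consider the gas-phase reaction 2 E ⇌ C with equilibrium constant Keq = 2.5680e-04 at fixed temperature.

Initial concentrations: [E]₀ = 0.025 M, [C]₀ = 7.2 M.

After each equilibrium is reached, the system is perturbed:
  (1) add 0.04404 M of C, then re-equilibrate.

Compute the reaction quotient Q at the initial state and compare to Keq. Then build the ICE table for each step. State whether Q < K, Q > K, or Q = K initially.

Q₀ = 1.1520e+04 vs Keq = 2.5680e-04 ⇒ Q>K, reverse
Step 1:
                    E           C
  Initial       0.025         7.2
  Change        14.29      -7.147
  Equil         14.32     0.05266
  solve Keq expr → x = -7.147; check Q = 2.5680e-04
Then add 0.04404 M of C.
Step 2:
                    E           C
  Initial       14.32      0.0967
  Change       0.0868     -0.0434
  Equil         14.41      0.0533
  solve Keq expr → x = -0.0434; check Q = 2.5680e-04

Q₀ = 1.1520e+04; Q > K (proceeds reverse)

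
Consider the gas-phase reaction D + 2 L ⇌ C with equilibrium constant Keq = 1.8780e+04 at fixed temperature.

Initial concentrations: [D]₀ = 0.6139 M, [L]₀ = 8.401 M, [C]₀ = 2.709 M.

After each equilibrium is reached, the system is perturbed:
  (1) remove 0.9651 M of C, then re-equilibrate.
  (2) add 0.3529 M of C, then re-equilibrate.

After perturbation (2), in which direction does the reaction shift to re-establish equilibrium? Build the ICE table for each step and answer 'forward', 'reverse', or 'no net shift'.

Q₀ = 0.06252 vs Keq = 1.8780e+04 ⇒ Q<K, forward
Step 1:
                    D           L           C
  Initial      0.6139       8.401       2.709
  Change      -0.6139      -1.228      0.6139
  Equil    3.4387e-06       7.173       3.323
  solve Keq expr → x = 0.6139; check Q = 1.8780e+04
Then remove 0.9651 M of C.
Step 2:
                    D           L           C
  Initial  3.4387e-06       7.173       2.358
  Change  -9.9873e-07 -1.9975e-06  9.9873e-07
  Equil    2.4400e-06       7.173       2.358
  solve Keq expr → x = 9.9873e-07; check Q = 1.8780e+04
Then add 0.3529 M of C.
Step 3:
                    D           L           C
  Initial  2.4400e-06       7.173       2.711
  Change   3.6520e-07  7.3040e-07 -3.6520e-07
  Equil    2.8052e-06       7.173       2.711
  solve Keq expr → x = -3.6520e-07; check Q = 1.8780e+04

Direction: reverse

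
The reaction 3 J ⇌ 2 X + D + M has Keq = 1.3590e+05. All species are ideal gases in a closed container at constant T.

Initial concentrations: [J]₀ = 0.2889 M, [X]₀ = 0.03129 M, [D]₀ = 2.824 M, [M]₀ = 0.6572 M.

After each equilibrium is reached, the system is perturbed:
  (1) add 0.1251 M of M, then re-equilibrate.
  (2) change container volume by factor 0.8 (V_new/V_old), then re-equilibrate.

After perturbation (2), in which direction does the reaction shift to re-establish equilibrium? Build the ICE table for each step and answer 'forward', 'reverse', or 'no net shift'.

Direction: reverse

Q₀ = 0.07536 vs Keq = 1.3590e+05 ⇒ Q<K, forward
Step 1:
                  J         X         D         M
  I          0.2889   0.03129     2.824    0.6572
  C         -0.2798    0.1865   0.09325   0.09325
  E        0.009142    0.2178     2.917    0.7505
  solve Keq expr → x = 0.09325; check Q = 1.3590e+05
Then add 0.1251 M of M.
Step 2:
                  J         X         D         M
  I        0.009142    0.2178     2.917    0.8756
  C       4.7211e-04 -3.1474e-04 -1.5737e-04 -1.5737e-04
  E        0.009614    0.2175     2.917    0.8754
  solve Keq expr → x = -1.5737e-04; check Q = 1.3590e+05
Then change container volume by factor 0.8 (V_new/V_old).
Step 3:
                  J         X         D         M
  I         0.01202    0.2719     3.646     1.094
  C       9.0725e-04 -6.0483e-04 -3.0242e-04 -3.0242e-04
  E         0.01293    0.2712     3.646     1.094
  solve Keq expr → x = -3.0242e-04; check Q = 1.3590e+05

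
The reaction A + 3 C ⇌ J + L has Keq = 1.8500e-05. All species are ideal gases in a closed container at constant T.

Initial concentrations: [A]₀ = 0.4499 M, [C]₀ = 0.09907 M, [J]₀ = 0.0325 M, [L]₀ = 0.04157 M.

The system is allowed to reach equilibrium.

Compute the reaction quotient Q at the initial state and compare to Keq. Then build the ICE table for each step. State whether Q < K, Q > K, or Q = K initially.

Q₀ = 3.088 vs Keq = 1.8500e-05 ⇒ Q>K, reverse
Step 1:
                  A         C         J         L
  init       0.4499   0.09907    0.0325   0.04157
  Δ         0.03249   0.09748  -0.03249  -0.03249
  eq         0.4824    0.1965 7.4647e-06  0.009077
  solve Keq expr → x = -0.03249; check Q = 1.8500e-05

Q₀ = 3.088; Q > K (proceeds reverse)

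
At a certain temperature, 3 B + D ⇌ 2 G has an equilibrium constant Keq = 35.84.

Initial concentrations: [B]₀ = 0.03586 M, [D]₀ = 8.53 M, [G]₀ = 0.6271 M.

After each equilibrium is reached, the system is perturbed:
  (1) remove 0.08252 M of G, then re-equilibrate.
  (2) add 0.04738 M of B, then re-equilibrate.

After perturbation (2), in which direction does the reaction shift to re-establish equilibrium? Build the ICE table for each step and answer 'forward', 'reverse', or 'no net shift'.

Q₀ = 999.8 vs Keq = 35.84 ⇒ Q>K, reverse
Step 1:
                   B          D          G
  init       0.03586       8.53     0.6271
  Δ          0.06754    0.02251   -0.04502
  eq          0.1034      8.553     0.5821
  solve Keq expr → x = -0.02251; check Q = 35.84
Then remove 0.08252 M of G.
Step 2:
                   B          D          G
  init        0.1034      8.553     0.4996
  Δ        -0.009241   -0.00308   0.006161
  eq         0.09415      8.549     0.5057
  solve Keq expr → x = 0.00308; check Q = 35.84
Then add 0.04738 M of B.
Step 3:
                   B          D          G
  init        0.1415      8.549     0.5057
  Δ         -0.04374   -0.01458    0.02916
  eq         0.09779      8.535     0.5349
  solve Keq expr → x = 0.01458; check Q = 35.84

Direction: forward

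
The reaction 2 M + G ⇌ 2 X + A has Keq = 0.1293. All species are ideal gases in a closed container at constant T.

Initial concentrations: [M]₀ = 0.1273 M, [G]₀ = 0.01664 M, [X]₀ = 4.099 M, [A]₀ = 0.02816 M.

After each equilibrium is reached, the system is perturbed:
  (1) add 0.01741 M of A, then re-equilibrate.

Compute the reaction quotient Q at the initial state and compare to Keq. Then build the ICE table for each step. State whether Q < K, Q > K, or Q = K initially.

Q₀ = 1755; Q > K (proceeds reverse)

Q₀ = 1755 vs Keq = 0.1293 ⇒ Q>K, reverse
Step 1:
                  M         G         X         A
  init       0.1273   0.01664     4.099   0.02816
  Δ          0.0563   0.02815   -0.0563  -0.02815
  eq         0.1836   0.04479     4.043 1.1944e-05
  solve Keq expr → x = -0.02815; check Q = 0.1293
Then add 0.01741 M of A.
Step 2:
                  M         G         X         A
  init       0.1836   0.04479     4.043   0.01742
  Δ          0.0348    0.0174   -0.0348   -0.0174
  eq         0.2184   0.06219     4.008 2.3874e-05
  solve Keq expr → x = -0.0174; check Q = 0.1293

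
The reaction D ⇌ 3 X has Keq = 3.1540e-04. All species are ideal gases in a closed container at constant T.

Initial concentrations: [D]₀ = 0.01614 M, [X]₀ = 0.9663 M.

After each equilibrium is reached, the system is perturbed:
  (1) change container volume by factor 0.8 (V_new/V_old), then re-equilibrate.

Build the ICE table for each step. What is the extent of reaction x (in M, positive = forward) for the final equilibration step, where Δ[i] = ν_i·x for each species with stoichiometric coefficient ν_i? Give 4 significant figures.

x = -0.002652 M

Q₀ = 55.9 vs Keq = 3.1540e-04 ⇒ Q>K, reverse
Step 1:
                    D           X
  I           0.01614      0.9663
  C            0.3065     -0.9196
  E            0.3227     0.04669
  solve Keq expr → x = -0.3065; check Q = 3.1540e-04
Then change container volume by factor 0.8 (V_new/V_old).
Step 2:
                    D           X
  I            0.4033     0.05836
  C          0.002652   -0.007957
  E             0.406      0.0504
  solve Keq expr → x = -0.002652; check Q = 3.1540e-04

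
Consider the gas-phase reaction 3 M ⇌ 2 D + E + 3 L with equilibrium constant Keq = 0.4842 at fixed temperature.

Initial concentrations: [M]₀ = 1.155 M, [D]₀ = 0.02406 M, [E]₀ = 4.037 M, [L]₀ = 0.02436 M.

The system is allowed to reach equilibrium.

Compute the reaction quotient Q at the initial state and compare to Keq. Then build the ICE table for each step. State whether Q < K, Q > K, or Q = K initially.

Q₀ = 2.1925e-08; Q < K (proceeds forward)

Q₀ = 2.1925e-08 vs Keq = 0.4842 ⇒ Q<K, forward
Step 1:
                    M           D           E           L
  I             1.155     0.02406       4.037     0.02436
  C           -0.5405      0.3604      0.1802      0.5405
  E            0.6145      0.3844       4.217      0.5649
  solve Keq expr → x = 0.1802; check Q = 0.4842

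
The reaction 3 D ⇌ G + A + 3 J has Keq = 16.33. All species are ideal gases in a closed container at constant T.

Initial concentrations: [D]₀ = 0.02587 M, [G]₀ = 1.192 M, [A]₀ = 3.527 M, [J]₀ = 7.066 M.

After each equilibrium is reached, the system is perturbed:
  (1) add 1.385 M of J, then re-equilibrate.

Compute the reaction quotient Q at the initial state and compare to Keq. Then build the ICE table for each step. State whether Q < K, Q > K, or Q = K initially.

Q₀ = 8.5667e+07 vs Keq = 16.33 ⇒ Q>K, reverse
Step 1:
                    D           G           A           J
  Initial     0.02587       1.192       3.527       7.066
  Change        2.129     -0.7098     -0.7098      -2.129
  Equil         2.155      0.4822       2.817       4.937
  solve Keq expr → x = -0.7098; check Q = 16.33
Then add 1.385 M of J.
Step 2:
                    D           G           A           J
  Initial       2.155      0.4822       2.817       6.322
  Change       0.2766    -0.09219    -0.09219     -0.2766
  Equil         2.432      0.3901       2.725       6.045
  solve Keq expr → x = -0.09219; check Q = 16.33

Q₀ = 8.5667e+07; Q > K (proceeds reverse)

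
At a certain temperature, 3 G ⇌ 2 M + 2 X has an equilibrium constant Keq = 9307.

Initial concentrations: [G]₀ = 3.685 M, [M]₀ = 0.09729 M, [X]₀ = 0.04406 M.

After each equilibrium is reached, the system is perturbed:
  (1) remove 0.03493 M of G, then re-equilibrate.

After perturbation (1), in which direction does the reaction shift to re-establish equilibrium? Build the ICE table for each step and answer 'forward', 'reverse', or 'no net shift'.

Q₀ = 3.6721e-07 vs Keq = 9307 ⇒ Q<K, forward
Step 1:
                    G           M           X
  init          3.685     0.09729     0.04406
  Δ             -3.53       2.353       2.353
  eq           0.1548       2.451       2.398
  solve Keq expr → x = 1.177; check Q = 9307
Then remove 0.03493 M of G.
Step 2:
                    G           M           X
  init         0.1199       2.451       2.398
  Δ           0.03306    -0.02204    -0.02204
  eq           0.1529       2.429       2.375
  solve Keq expr → x = -0.01102; check Q = 9307

Direction: reverse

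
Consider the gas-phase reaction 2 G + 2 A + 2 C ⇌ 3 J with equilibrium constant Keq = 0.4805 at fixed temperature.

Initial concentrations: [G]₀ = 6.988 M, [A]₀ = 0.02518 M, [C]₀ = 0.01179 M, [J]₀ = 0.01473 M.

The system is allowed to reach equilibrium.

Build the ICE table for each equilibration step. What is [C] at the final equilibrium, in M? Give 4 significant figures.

Q₀ = 0.7426 vs Keq = 0.4805 ⇒ Q>K, reverse
Step 1:
                    G           A           C           J
  I             6.988     0.02518     0.01179     0.01473
  C        7.7596e-04  7.7596e-04  7.7596e-04   -0.001164
  E             6.989     0.02596     0.01257     0.01357
  solve Keq expr → x = -3.8798e-04; check Q = 0.4805

[C]_eq = 0.01257 M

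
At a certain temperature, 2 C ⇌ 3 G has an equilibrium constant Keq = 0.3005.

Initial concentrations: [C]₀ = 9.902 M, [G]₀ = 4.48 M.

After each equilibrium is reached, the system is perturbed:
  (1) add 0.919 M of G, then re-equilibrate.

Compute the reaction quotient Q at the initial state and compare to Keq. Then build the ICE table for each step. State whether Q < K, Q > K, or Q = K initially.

Q₀ = 0.917; Q > K (proceeds reverse)

Q₀ = 0.917 vs Keq = 0.3005 ⇒ Q>K, reverse
Step 1:
                  C         G
  Initial     9.902      4.48
  Change      0.816    -1.224
  Equil       10.72     3.256
  solve Keq expr → x = -0.408; check Q = 0.3005
Then add 0.919 M of G.
Step 2:
                  C         G
  Initial     10.72     4.175
  Change     0.5403   -0.8105
  Equil       11.26     3.365
  solve Keq expr → x = -0.2702; check Q = 0.3005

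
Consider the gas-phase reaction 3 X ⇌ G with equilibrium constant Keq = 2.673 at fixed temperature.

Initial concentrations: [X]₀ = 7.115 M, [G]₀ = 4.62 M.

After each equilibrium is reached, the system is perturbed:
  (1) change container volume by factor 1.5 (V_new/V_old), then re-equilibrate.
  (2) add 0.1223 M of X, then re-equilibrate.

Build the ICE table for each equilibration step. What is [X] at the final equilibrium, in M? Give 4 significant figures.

Q₀ = 0.01283 vs Keq = 2.673 ⇒ Q<K, forward
Step 1:
                  X         G
  init        7.115      4.62
  Δ          -5.767     1.922
  eq          1.348     6.542
  solve Keq expr → x = 1.922; check Q = 2.673
Then change container volume by factor 1.5 (V_new/V_old).
Step 2:
                  X         G
  init       0.8984     4.362
  Δ          0.2707  -0.09023
  eq          1.169     4.271
  solve Keq expr → x = -0.09023; check Q = 2.673
Then add 0.1223 M of X.
Step 3:
                  X         G
  init        1.291     4.271
  Δ         -0.1187   0.03957
  eq          1.173     4.311
  solve Keq expr → x = 0.03957; check Q = 2.673

[X]_eq = 1.173 M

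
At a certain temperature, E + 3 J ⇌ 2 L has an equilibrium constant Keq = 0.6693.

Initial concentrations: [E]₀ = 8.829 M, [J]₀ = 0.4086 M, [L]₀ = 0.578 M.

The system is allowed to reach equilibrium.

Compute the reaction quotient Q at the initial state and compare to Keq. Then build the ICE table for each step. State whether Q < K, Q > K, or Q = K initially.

Q₀ = 0.5547; Q < K (proceeds forward)

Q₀ = 0.5547 vs Keq = 0.6693 ⇒ Q<K, forward
Step 1:
                  E         J         L
  Initial     8.829    0.4086     0.578
  Change  -0.006363  -0.01909   0.01273
  Equil       8.823    0.3895    0.5907
  solve Keq expr → x = 0.006363; check Q = 0.6693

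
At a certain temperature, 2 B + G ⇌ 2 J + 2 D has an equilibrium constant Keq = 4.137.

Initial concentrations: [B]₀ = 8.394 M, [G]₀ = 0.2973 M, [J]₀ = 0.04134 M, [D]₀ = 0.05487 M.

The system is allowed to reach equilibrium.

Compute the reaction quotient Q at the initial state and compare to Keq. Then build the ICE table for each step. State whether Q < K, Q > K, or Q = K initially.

Q₀ = 2.4563e-07 vs Keq = 4.137 ⇒ Q<K, forward
Step 1:
                   B          G          J          D
  I            8.394     0.2973    0.04134    0.05487
  C          -0.5933    -0.2966     0.5933     0.5933
  E            7.801 6.7198e-04     0.6346     0.6481
  solve Keq expr → x = 0.2966; check Q = 4.137

Q₀ = 2.4563e-07; Q < K (proceeds forward)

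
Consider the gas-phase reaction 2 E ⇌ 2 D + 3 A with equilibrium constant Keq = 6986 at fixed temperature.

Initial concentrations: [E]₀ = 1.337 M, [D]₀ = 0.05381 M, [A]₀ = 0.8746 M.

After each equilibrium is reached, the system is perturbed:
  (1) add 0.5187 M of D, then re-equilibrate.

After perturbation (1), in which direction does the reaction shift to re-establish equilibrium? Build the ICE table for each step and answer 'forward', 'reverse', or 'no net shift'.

Q₀ = 0.001084 vs Keq = 6986 ⇒ Q<K, forward
Step 1:
                  E         D         A
  init        1.337   0.05381    0.8746
  Δ          -1.264     1.264     1.896
  eq        0.07274     1.318     2.771
  solve Keq expr → x = 0.6321; check Q = 6986
Then add 0.5187 M of D.
Step 2:
                  E         D         A
  init      0.07274     1.837     2.771
  Δ          0.0252   -0.0252  -0.03779
  eq        0.09794     1.812     2.733
  solve Keq expr → x = -0.0126; check Q = 6986

Direction: reverse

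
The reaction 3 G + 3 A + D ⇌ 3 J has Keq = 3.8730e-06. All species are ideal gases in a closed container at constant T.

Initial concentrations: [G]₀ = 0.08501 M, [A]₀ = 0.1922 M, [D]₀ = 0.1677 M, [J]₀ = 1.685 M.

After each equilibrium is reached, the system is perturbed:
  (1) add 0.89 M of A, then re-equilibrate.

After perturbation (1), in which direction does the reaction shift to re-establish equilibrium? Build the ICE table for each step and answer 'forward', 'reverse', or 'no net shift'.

Q₀ = 6.5403e+06 vs Keq = 3.8730e-06 ⇒ Q>K, reverse
Step 1:
                   G          A          D          J
  Initial    0.08501     0.1922     0.1677      1.685
  Change       1.641      1.641     0.5469     -1.641
  Equil        1.726      1.833     0.7146     0.0444
  solve Keq expr → x = -0.5469; check Q = 3.8730e-06
Then add 0.89 M of A.
Step 2:
                   G          A          D          J
  Initial      1.726      2.723     0.7146     0.0444
  Change    -0.02011   -0.02011  -0.006703    0.02011
  Equil        1.705      2.703     0.7079    0.06451
  solve Keq expr → x = 0.006703; check Q = 3.8730e-06

Direction: forward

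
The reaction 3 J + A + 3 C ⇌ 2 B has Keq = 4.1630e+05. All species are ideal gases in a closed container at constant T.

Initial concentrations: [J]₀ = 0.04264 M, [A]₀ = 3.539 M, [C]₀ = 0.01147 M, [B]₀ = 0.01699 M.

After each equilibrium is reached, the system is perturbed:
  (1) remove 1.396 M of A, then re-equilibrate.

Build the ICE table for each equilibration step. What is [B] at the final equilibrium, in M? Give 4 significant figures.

Q₀ = 6.9721e+05 vs Keq = 4.1630e+05 ⇒ Q>K, reverse
Step 1:
                  J         A         C         B
  I         0.04264     3.539   0.01147   0.01699
  C        0.001297 4.3217e-04  0.001297 -8.6435e-04
  E         0.04394     3.539   0.01277   0.01613
  solve Keq expr → x = -4.3217e-04; check Q = 4.1630e+05
Then remove 1.396 M of A.
Step 2:
                  J         A         C         B
  I         0.04394     2.143   0.01277   0.01613
  C        0.001334 4.4467e-04  0.001334 -8.8934e-04
  E         0.04527     2.144    0.0141   0.01524
  solve Keq expr → x = -4.4467e-04; check Q = 4.1630e+05

[B]_eq = 0.01524 M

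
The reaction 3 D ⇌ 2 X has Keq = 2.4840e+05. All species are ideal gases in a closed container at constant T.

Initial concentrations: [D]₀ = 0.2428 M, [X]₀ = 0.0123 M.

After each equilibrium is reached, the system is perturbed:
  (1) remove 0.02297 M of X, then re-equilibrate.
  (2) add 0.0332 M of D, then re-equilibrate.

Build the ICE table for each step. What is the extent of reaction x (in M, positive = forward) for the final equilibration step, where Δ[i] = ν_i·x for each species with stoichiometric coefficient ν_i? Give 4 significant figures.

x = 0.01092 M

Q₀ = 0.01057 vs Keq = 2.4840e+05 ⇒ Q<K, forward
Step 1:
                    D           X
  I            0.2428      0.0123
  C           -0.2379      0.1586
  E          0.004899      0.1709
  solve Keq expr → x = 0.0793; check Q = 2.4840e+05
Then remove 0.02297 M of X.
Step 2:
                    D           X
  I          0.004899      0.1479
  C       -4.4352e-04  2.9568e-04
  E          0.004456      0.1482
  solve Keq expr → x = 1.4784e-04; check Q = 2.4840e+05
Then add 0.0332 M of D.
Step 3:
                    D           X
  I           0.03766      0.1482
  C          -0.03277     0.02185
  E          0.004883      0.1701
  solve Keq expr → x = 0.01092; check Q = 2.4840e+05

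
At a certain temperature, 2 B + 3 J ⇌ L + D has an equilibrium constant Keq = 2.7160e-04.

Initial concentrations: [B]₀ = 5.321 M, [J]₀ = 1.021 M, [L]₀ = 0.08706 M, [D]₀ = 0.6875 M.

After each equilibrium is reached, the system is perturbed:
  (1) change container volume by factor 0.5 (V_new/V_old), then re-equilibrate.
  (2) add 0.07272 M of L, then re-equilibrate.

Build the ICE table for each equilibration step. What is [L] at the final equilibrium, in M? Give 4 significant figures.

[L]_eq = 0.2202 M

Q₀ = 0.001986 vs Keq = 2.7160e-04 ⇒ Q>K, reverse
Step 1:
                   B          J          L          D
  Initial      5.321      1.021    0.08706     0.6875
  Change       0.128     0.1919   -0.06398   -0.06398
  Equil        5.449      1.213    0.02308     0.6235
  solve Keq expr → x = -0.06398; check Q = 2.7160e-04
Then change container volume by factor 0.5 (V_new/V_old).
Step 2:
                   B          J          L          D
  Initial       10.9      2.426    0.04616      1.247
  Change      -0.272     -0.408      0.136      0.136
  Equil        10.63      2.018     0.1822      1.383
  solve Keq expr → x = 0.136; check Q = 2.7160e-04
Then add 0.07272 M of L.
Step 3:
                   B          J          L          D
  Initial      10.63      2.018     0.2549      1.383
  Change     0.06944     0.1042   -0.03472   -0.03472
  Equil         10.7      2.122     0.2202      1.348
  solve Keq expr → x = -0.03472; check Q = 2.7160e-04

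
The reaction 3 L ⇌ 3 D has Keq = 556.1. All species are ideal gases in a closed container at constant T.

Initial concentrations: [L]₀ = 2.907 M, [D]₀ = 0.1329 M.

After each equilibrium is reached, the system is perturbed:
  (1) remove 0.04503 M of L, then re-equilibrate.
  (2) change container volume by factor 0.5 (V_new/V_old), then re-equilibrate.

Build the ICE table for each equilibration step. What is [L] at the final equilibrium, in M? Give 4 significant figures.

[L]_eq = 0.6494 M

Q₀ = 9.5552e-05 vs Keq = 556.1 ⇒ Q<K, forward
Step 1:
                  L         D
  init        2.907    0.1329
  Δ          -2.577     2.577
  eq         0.3296      2.71
  solve Keq expr → x = 0.8591; check Q = 556.1
Then remove 0.04503 M of L.
Step 2:
                  L         D
  init       0.2846      2.71
  Δ         0.04015  -0.04015
  eq         0.3247      2.67
  solve Keq expr → x = -0.01338; check Q = 556.1
Then change container volume by factor 0.5 (V_new/V_old).
Step 3:
                  L         D
  init       0.6494      5.34
  Δ               0         0
  eq         0.6494      5.34
  solve Keq expr → x = 0; check Q = 556.1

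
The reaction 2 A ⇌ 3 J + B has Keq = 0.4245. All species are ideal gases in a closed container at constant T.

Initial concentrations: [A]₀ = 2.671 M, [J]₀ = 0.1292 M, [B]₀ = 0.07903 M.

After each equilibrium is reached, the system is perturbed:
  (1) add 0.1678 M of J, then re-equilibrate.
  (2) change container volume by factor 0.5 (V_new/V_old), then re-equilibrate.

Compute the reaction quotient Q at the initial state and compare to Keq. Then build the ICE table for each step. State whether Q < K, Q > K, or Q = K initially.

Q₀ = 2.3891e-05; Q < K (proceeds forward)

Q₀ = 2.3891e-05 vs Keq = 0.4245 ⇒ Q<K, forward
Step 1:
                  A         J         B
  Initial     2.671    0.1292   0.07903
  Change    -0.8516     1.277    0.4258
  Equil       1.819     1.407    0.5048
  solve Keq expr → x = 0.4258; check Q = 0.4245
Then add 0.1678 M of J.
Step 2:
                  A         J         B
  Initial     1.819     1.574    0.5048
  Change    0.06685   -0.1003  -0.03342
  Equil       1.886     1.474    0.4714
  solve Keq expr → x = -0.03342; check Q = 0.4245
Then change container volume by factor 0.5 (V_new/V_old).
Step 3:
                  A         J         B
  Initial     3.772     2.948    0.9428
  Change     0.4841   -0.7261    -0.242
  Equil       4.256     2.222    0.7008
  solve Keq expr → x = -0.242; check Q = 0.4245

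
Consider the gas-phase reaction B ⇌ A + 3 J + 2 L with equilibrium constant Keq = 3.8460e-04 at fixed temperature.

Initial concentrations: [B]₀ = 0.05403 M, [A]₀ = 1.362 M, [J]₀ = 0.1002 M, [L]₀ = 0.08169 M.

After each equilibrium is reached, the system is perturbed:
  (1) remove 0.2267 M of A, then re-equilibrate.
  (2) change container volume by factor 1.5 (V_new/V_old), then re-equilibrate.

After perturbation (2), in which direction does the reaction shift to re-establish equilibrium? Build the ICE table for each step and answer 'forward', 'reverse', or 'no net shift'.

Direction: forward

Q₀ = 1.6923e-04 vs Keq = 3.8460e-04 ⇒ Q<K, forward
Step 1:
                    B           A           J           L
  init        0.05403       1.362      0.1002     0.08169
  Δ         -0.005497    0.005497     0.01649     0.01099
  eq          0.04853       1.367      0.1167     0.09268
  solve Keq expr → x = 0.005497; check Q = 3.8460e-04
Then remove 0.2267 M of A.
Step 2:
                    B           A           J           L
  init        0.04853       1.141      0.1167     0.09268
  Δ         -0.001293    0.001293    0.003879    0.002586
  eq          0.04724       1.142      0.1206     0.09527
  solve Keq expr → x = 0.001293; check Q = 3.8460e-04
Then change container volume by factor 1.5 (V_new/V_old).
Step 3:
                    B           A           J           L
  init        0.03149      0.7614     0.08038     0.06351
  Δ          -0.01075     0.01075     0.03226     0.02151
  eq          0.02074      0.7721      0.1126     0.08502
  solve Keq expr → x = 0.01075; check Q = 3.8460e-04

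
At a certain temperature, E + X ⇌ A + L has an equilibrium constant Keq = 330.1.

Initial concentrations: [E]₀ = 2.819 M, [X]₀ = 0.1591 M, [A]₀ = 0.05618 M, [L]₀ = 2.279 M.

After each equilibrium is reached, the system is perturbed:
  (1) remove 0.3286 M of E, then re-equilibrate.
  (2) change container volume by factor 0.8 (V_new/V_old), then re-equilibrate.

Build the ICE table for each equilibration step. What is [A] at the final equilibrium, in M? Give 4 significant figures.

[A]_eq = 0.2683 M

Q₀ = 0.2855 vs Keq = 330.1 ⇒ Q<K, forward
Step 1:
                   E          X          A          L
  Initial      2.819     0.1591    0.05618      2.279
  Change     -0.1585    -0.1585     0.1585     0.1585
  Equil         2.66 5.9585e-04     0.2147      2.438
  solve Keq expr → x = 0.1585; check Q = 330.1
Then remove 0.3286 M of E.
Step 2:
                   E          X          A          L
  Initial      2.332 5.9585e-04     0.2147      2.438
  Change  8.3652e-05 8.3652e-05 -8.3652e-05 -8.3652e-05
  Equil        2.332 6.7950e-04     0.2146      2.437
  solve Keq expr → x = -8.3652e-05; check Q = 330.1
Then change container volume by factor 0.8 (V_new/V_old).
Step 3:
                   E          X          A          L
  Initial      2.915 8.4938e-04     0.2683      3.047
  Change           0          0          0          0
  Equil        2.915 8.4938e-04     0.2683      3.047
  solve Keq expr → x = 0; check Q = 330.1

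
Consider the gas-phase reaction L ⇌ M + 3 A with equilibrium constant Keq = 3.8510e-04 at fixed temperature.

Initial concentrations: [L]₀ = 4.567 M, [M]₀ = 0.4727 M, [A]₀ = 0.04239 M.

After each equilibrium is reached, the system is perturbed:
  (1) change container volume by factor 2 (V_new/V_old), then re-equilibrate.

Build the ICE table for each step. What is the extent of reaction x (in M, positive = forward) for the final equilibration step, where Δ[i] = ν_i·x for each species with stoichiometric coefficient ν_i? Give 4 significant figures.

Q₀ = 7.8840e-06 vs Keq = 3.8510e-04 ⇒ Q<K, forward
Step 1:
                   L          M          A
  init         4.567     0.4727    0.04239
  Δ         -0.03614    0.03614     0.1084
  eq           4.531     0.5088     0.1508
  solve Keq expr → x = 0.03614; check Q = 3.8510e-04
Then change container volume by factor 2 (V_new/V_old).
Step 2:
                   L          M          A
  init         2.265     0.2544     0.0754
  Δ          -0.0235     0.0235    0.07051
  eq           2.242     0.2779     0.1459
  solve Keq expr → x = 0.0235; check Q = 3.8510e-04

x = 0.0235 M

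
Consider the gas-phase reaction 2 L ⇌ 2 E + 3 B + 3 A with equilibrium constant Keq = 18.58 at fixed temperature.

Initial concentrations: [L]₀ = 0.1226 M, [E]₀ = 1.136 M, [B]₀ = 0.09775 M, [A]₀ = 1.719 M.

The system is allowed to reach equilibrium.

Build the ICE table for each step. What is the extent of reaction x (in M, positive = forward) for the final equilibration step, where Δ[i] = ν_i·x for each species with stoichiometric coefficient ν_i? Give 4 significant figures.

x = 0.03215 M

Q₀ = 0.4073 vs Keq = 18.58 ⇒ Q<K, forward
Step 1:
                  L         E         B         A
  I          0.1226     1.136   0.09775     1.719
  C         -0.0643    0.0643   0.09646   0.09646
  E          0.0583       1.2    0.1942     1.815
  solve Keq expr → x = 0.03215; check Q = 18.58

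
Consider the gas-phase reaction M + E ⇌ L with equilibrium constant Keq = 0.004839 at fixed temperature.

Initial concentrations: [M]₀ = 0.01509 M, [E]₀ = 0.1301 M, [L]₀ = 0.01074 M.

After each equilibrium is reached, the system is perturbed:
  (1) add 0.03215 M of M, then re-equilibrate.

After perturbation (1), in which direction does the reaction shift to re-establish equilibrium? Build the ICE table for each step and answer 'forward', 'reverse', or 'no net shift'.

Q₀ = 5.471 vs Keq = 0.004839 ⇒ Q>K, reverse
Step 1:
                  M         E         L
  Initial   0.01509    0.1301   0.01074
  Change    0.01072   0.01072  -0.01072
  Equil     0.02581    0.1408 1.7590e-05
  solve Keq expr → x = -0.01072; check Q = 0.004839
Then add 0.03215 M of M.
Step 2:
                  M         E         L
  Initial   0.05796    0.1408 1.7590e-05
  Change  -2.1887e-05 -2.1887e-05 2.1887e-05
  Equil     0.05794    0.1408 3.9477e-05
  solve Keq expr → x = 2.1887e-05; check Q = 0.004839

Direction: forward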